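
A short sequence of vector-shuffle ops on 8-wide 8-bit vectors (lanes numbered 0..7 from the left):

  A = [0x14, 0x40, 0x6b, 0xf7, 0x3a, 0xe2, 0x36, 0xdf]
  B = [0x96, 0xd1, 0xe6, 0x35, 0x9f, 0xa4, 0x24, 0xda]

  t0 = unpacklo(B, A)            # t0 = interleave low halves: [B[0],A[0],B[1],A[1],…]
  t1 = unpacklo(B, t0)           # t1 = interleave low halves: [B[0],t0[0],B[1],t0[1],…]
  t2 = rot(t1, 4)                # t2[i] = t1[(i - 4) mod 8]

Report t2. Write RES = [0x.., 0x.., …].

→ t0 |96|14|d1|40|e6|6b|35|f7|
→ t1 |96|96|d1|14|e6|d1|35|40|
→ t2 |e6|d1|35|40|96|96|d1|14|

RES = [ 0xe6  0xd1  0x35  0x40  0x96  0x96  0xd1  0x14 ]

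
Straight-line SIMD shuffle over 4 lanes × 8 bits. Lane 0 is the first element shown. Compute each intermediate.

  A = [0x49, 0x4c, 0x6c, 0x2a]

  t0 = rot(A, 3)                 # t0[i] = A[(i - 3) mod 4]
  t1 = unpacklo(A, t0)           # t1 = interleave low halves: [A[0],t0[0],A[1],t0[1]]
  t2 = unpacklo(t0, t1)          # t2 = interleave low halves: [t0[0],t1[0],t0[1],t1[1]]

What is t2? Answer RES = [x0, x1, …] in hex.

t0 = [0x4c, 0x6c, 0x2a, 0x49]
t1 = [0x49, 0x4c, 0x4c, 0x6c]
t2 = [0x4c, 0x49, 0x6c, 0x4c]

RES = [ 0x4c  0x49  0x6c  0x4c ]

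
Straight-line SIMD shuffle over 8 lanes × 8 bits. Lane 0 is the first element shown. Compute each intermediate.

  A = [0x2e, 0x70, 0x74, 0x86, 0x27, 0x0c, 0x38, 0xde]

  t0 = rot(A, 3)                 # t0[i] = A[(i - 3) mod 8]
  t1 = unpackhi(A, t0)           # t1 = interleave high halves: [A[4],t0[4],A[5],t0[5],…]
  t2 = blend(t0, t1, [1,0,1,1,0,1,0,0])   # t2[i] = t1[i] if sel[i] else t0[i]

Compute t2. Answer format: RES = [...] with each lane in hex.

RES = [ 0x27  0x38  0x0c  0x74  0x70  0x86  0x86  0x27 ]

  t0: 0c 38 de 2e 70 74 86 27
  t1: 27 70 0c 74 38 86 de 27
  t2: 27 38 0c 74 70 86 86 27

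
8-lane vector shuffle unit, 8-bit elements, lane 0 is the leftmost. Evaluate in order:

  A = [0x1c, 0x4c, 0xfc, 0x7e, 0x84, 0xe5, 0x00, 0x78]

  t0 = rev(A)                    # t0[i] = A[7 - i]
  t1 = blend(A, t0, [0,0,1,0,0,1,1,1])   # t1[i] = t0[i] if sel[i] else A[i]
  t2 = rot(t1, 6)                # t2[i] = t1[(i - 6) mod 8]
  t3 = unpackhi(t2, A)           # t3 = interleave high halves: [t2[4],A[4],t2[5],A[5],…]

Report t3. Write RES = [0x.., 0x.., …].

→ t0 |78|00|e5|84|7e|fc|4c|1c|
→ t1 |1c|4c|e5|7e|84|fc|4c|1c|
→ t2 |e5|7e|84|fc|4c|1c|1c|4c|
→ t3 |4c|84|1c|e5|1c|00|4c|78|

RES = [ 0x4c  0x84  0x1c  0xe5  0x1c  0x00  0x4c  0x78 ]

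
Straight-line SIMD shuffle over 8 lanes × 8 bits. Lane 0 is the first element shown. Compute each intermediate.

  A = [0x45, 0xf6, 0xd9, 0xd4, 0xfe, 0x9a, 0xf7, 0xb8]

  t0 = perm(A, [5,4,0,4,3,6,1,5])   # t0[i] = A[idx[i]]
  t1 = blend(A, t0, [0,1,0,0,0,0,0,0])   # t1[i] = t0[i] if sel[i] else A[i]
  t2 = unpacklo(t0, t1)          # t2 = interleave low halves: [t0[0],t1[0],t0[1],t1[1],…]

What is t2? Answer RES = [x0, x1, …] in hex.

  t0: 9a fe 45 fe d4 f7 f6 9a
  t1: 45 fe d9 d4 fe 9a f7 b8
  t2: 9a 45 fe fe 45 d9 fe d4

RES = [ 0x9a  0x45  0xfe  0xfe  0x45  0xd9  0xfe  0xd4 ]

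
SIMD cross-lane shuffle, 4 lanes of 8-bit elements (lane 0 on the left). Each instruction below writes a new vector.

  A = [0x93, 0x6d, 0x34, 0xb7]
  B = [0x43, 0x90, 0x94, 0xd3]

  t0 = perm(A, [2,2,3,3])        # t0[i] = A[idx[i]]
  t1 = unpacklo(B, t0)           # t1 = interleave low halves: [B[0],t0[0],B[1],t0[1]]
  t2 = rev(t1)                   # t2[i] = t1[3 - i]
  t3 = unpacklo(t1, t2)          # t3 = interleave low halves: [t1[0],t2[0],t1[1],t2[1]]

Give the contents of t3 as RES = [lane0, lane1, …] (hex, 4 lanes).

RES = [ 0x43  0x34  0x34  0x90 ]

t0 = [0x34, 0x34, 0xb7, 0xb7]
t1 = [0x43, 0x34, 0x90, 0x34]
t2 = [0x34, 0x90, 0x34, 0x43]
t3 = [0x43, 0x34, 0x34, 0x90]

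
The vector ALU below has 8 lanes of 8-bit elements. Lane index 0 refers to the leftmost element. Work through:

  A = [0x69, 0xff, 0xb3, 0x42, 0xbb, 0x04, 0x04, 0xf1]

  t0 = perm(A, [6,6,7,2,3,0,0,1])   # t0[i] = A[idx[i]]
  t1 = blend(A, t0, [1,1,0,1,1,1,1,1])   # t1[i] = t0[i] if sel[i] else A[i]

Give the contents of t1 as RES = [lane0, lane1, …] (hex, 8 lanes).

RES = [ 0x04  0x04  0xb3  0xb3  0x42  0x69  0x69  0xff ]

t0 = [0x04, 0x04, 0xf1, 0xb3, 0x42, 0x69, 0x69, 0xff]
t1 = [0x04, 0x04, 0xb3, 0xb3, 0x42, 0x69, 0x69, 0xff]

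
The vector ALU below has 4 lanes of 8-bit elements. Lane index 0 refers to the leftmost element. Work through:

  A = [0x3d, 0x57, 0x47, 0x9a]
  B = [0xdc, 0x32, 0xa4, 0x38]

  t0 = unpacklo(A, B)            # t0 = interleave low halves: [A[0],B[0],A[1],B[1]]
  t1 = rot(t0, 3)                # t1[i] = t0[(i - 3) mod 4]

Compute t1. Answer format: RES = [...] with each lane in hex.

→ t0 |3d|dc|57|32|
→ t1 |dc|57|32|3d|

RES = [ 0xdc  0x57  0x32  0x3d ]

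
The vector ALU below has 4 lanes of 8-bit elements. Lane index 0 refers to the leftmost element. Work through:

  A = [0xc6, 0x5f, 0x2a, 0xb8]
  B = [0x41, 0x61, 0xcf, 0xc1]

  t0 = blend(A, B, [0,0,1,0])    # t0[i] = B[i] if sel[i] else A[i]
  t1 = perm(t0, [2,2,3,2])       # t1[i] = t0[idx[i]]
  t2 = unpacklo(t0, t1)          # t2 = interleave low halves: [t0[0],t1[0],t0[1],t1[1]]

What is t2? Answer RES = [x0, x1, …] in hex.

RES = [ 0xc6  0xcf  0x5f  0xcf ]

  t0: c6 5f cf b8
  t1: cf cf b8 cf
  t2: c6 cf 5f cf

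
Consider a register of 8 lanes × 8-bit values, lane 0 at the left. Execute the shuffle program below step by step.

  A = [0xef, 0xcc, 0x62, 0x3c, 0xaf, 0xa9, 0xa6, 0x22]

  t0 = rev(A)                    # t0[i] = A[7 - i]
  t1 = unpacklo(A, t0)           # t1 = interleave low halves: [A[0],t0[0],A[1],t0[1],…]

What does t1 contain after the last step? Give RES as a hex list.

t0 = [0x22, 0xa6, 0xa9, 0xaf, 0x3c, 0x62, 0xcc, 0xef]
t1 = [0xef, 0x22, 0xcc, 0xa6, 0x62, 0xa9, 0x3c, 0xaf]

RES = [ 0xef  0x22  0xcc  0xa6  0x62  0xa9  0x3c  0xaf ]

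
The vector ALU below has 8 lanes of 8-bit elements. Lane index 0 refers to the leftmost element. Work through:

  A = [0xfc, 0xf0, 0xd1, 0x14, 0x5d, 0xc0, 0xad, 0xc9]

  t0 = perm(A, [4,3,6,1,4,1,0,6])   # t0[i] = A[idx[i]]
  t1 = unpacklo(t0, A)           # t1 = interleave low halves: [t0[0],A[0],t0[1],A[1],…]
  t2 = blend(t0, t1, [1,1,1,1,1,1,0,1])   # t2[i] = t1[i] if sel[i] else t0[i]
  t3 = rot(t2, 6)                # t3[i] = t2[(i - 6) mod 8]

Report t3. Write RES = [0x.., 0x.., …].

t0 = [0x5d, 0x14, 0xad, 0xf0, 0x5d, 0xf0, 0xfc, 0xad]
t1 = [0x5d, 0xfc, 0x14, 0xf0, 0xad, 0xd1, 0xf0, 0x14]
t2 = [0x5d, 0xfc, 0x14, 0xf0, 0xad, 0xd1, 0xfc, 0x14]
t3 = [0x14, 0xf0, 0xad, 0xd1, 0xfc, 0x14, 0x5d, 0xfc]

RES = [ 0x14  0xf0  0xad  0xd1  0xfc  0x14  0x5d  0xfc ]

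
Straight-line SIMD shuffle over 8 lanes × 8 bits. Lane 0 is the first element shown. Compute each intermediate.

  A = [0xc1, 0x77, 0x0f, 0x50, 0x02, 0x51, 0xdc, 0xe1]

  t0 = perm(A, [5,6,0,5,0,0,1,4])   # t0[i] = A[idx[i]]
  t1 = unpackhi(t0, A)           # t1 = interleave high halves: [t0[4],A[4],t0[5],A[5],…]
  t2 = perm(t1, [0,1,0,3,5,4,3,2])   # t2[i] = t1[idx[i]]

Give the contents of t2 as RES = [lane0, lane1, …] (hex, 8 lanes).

t0 = [0x51, 0xdc, 0xc1, 0x51, 0xc1, 0xc1, 0x77, 0x02]
t1 = [0xc1, 0x02, 0xc1, 0x51, 0x77, 0xdc, 0x02, 0xe1]
t2 = [0xc1, 0x02, 0xc1, 0x51, 0xdc, 0x77, 0x51, 0xc1]

RES = [ 0xc1  0x02  0xc1  0x51  0xdc  0x77  0x51  0xc1 ]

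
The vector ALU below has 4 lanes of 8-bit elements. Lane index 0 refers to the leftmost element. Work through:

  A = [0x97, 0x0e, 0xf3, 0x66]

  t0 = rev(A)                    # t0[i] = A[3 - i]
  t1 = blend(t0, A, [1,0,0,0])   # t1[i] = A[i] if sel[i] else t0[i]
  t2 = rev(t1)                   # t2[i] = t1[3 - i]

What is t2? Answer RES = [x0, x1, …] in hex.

t0 = [0x66, 0xf3, 0x0e, 0x97]
t1 = [0x97, 0xf3, 0x0e, 0x97]
t2 = [0x97, 0x0e, 0xf3, 0x97]

RES = [ 0x97  0x0e  0xf3  0x97 ]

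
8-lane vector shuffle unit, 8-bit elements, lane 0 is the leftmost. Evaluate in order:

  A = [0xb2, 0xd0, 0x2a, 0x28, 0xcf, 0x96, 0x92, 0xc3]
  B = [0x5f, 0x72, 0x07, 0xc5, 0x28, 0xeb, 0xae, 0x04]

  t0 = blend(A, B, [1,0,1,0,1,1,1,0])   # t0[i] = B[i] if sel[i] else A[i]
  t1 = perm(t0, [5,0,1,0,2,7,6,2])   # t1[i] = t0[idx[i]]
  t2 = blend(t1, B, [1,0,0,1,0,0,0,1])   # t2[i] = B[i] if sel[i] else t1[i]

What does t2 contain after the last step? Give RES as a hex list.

RES = [0x5f, 0x5f, 0xd0, 0xc5, 0x07, 0xc3, 0xae, 0x04]

→ t0 |5f|d0|07|28|28|eb|ae|c3|
→ t1 |eb|5f|d0|5f|07|c3|ae|07|
→ t2 |5f|5f|d0|c5|07|c3|ae|04|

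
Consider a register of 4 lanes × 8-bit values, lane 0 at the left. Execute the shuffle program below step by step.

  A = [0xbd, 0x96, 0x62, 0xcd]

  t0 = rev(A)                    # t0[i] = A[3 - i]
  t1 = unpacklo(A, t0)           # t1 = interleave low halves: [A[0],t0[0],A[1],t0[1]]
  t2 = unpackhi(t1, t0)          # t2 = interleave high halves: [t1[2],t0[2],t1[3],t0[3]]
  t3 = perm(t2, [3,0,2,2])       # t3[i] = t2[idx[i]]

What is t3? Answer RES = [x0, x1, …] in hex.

t0 = [0xcd, 0x62, 0x96, 0xbd]
t1 = [0xbd, 0xcd, 0x96, 0x62]
t2 = [0x96, 0x96, 0x62, 0xbd]
t3 = [0xbd, 0x96, 0x62, 0x62]

RES = [0xbd, 0x96, 0x62, 0x62]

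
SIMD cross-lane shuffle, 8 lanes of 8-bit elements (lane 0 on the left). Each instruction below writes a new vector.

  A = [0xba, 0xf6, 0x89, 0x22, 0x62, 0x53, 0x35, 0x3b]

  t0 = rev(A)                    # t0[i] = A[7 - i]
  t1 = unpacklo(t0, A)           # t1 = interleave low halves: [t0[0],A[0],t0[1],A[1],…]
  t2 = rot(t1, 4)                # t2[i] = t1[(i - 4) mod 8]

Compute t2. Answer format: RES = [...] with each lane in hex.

RES = [0x53, 0x89, 0x62, 0x22, 0x3b, 0xba, 0x35, 0xf6]

→ t0 |3b|35|53|62|22|89|f6|ba|
→ t1 |3b|ba|35|f6|53|89|62|22|
→ t2 |53|89|62|22|3b|ba|35|f6|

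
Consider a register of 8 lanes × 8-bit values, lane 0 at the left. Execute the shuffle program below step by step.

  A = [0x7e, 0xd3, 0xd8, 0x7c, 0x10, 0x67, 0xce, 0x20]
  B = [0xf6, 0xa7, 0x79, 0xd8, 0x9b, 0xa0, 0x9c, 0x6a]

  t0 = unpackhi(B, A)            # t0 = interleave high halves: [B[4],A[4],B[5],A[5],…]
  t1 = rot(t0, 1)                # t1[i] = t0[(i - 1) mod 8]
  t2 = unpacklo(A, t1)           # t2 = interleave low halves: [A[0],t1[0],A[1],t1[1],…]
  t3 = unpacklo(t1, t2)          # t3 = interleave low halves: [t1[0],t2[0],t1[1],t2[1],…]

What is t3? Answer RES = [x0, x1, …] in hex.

RES = [0x20, 0x7e, 0x9b, 0x20, 0x10, 0xd3, 0xa0, 0x9b]

  t0: 9b 10 a0 67 9c ce 6a 20
  t1: 20 9b 10 a0 67 9c ce 6a
  t2: 7e 20 d3 9b d8 10 7c a0
  t3: 20 7e 9b 20 10 d3 a0 9b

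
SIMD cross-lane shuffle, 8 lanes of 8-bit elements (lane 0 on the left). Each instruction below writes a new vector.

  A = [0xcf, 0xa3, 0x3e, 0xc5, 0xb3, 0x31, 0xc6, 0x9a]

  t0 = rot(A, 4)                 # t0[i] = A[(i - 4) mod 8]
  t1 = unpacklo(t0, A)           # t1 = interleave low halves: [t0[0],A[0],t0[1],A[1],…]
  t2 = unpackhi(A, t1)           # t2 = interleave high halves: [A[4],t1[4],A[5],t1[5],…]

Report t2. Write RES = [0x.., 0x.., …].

RES = [ 0xb3  0xc6  0x31  0x3e  0xc6  0x9a  0x9a  0xc5 ]

  t0: b3 31 c6 9a cf a3 3e c5
  t1: b3 cf 31 a3 c6 3e 9a c5
  t2: b3 c6 31 3e c6 9a 9a c5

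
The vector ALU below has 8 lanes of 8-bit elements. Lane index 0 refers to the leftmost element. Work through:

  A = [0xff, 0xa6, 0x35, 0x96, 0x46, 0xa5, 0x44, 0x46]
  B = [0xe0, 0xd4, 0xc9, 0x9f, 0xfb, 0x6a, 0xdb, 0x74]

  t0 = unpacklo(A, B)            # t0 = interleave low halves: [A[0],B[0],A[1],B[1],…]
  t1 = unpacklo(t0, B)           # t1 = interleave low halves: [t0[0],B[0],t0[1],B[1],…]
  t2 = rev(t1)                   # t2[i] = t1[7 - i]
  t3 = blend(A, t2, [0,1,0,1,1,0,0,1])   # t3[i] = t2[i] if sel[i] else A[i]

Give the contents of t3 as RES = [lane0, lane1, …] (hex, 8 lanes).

  t0: ff e0 a6 d4 35 c9 96 9f
  t1: ff e0 e0 d4 a6 c9 d4 9f
  t2: 9f d4 c9 a6 d4 e0 e0 ff
  t3: ff d4 35 a6 d4 a5 44 ff

RES = [0xff, 0xd4, 0x35, 0xa6, 0xd4, 0xa5, 0x44, 0xff]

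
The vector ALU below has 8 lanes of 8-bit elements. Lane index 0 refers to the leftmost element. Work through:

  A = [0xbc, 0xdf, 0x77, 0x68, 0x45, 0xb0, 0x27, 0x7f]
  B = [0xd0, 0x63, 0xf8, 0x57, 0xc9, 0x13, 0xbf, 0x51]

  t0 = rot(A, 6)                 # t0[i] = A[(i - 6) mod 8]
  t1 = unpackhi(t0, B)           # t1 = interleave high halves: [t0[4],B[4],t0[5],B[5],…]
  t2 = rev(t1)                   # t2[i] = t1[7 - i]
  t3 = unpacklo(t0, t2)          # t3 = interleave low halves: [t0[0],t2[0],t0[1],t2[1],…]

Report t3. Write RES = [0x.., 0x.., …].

  t0: 77 68 45 b0 27 7f bc df
  t1: 27 c9 7f 13 bc bf df 51
  t2: 51 df bf bc 13 7f c9 27
  t3: 77 51 68 df 45 bf b0 bc

RES = [ 0x77  0x51  0x68  0xdf  0x45  0xbf  0xb0  0xbc ]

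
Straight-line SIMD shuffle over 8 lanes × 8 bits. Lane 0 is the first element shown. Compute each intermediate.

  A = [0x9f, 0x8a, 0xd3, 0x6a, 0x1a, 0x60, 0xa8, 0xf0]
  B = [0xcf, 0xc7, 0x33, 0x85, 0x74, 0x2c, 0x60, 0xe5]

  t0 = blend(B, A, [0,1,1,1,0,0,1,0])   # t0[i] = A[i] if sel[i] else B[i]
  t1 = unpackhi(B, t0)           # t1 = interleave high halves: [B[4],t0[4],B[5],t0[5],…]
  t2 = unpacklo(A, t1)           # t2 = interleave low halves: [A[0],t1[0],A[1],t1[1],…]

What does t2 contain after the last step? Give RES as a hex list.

RES = [ 0x9f  0x74  0x8a  0x74  0xd3  0x2c  0x6a  0x2c ]

t0 = [0xcf, 0x8a, 0xd3, 0x6a, 0x74, 0x2c, 0xa8, 0xe5]
t1 = [0x74, 0x74, 0x2c, 0x2c, 0x60, 0xa8, 0xe5, 0xe5]
t2 = [0x9f, 0x74, 0x8a, 0x74, 0xd3, 0x2c, 0x6a, 0x2c]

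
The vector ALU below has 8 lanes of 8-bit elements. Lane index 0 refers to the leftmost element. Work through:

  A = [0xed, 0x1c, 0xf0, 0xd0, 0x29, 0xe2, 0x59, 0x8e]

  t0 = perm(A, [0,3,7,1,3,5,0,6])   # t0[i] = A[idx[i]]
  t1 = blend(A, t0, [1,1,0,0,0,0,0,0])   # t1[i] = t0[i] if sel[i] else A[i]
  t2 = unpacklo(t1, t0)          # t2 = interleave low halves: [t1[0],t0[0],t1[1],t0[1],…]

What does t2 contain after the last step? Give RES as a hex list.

  t0: ed d0 8e 1c d0 e2 ed 59
  t1: ed d0 f0 d0 29 e2 59 8e
  t2: ed ed d0 d0 f0 8e d0 1c

RES = [ 0xed  0xed  0xd0  0xd0  0xf0  0x8e  0xd0  0x1c ]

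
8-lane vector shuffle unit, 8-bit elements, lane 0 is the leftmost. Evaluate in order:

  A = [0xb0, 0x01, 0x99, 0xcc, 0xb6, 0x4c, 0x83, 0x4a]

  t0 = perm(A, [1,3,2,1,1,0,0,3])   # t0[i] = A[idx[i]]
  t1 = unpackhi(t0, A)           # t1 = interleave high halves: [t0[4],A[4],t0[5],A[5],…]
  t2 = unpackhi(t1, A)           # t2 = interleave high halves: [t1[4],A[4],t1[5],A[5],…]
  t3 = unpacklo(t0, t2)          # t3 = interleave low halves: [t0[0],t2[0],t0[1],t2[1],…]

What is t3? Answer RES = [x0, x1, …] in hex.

→ t0 |01|cc|99|01|01|b0|b0|cc|
→ t1 |01|b6|b0|4c|b0|83|cc|4a|
→ t2 |b0|b6|83|4c|cc|83|4a|4a|
→ t3 |01|b0|cc|b6|99|83|01|4c|

RES = [0x01, 0xb0, 0xcc, 0xb6, 0x99, 0x83, 0x01, 0x4c]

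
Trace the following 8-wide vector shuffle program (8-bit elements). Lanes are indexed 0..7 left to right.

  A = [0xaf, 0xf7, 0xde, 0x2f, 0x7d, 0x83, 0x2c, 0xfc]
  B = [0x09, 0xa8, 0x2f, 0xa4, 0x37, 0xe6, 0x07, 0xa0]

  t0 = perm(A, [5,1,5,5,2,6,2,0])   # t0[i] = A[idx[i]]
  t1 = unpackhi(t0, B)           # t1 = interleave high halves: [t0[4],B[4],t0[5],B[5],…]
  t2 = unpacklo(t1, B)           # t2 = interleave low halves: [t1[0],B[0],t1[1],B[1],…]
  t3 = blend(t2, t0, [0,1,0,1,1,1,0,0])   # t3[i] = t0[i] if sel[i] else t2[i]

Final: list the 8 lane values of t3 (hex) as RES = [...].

→ t0 |83|f7|83|83|de|2c|de|af|
→ t1 |de|37|2c|e6|de|07|af|a0|
→ t2 |de|09|37|a8|2c|2f|e6|a4|
→ t3 |de|f7|37|83|de|2c|e6|a4|

RES = [0xde, 0xf7, 0x37, 0x83, 0xde, 0x2c, 0xe6, 0xa4]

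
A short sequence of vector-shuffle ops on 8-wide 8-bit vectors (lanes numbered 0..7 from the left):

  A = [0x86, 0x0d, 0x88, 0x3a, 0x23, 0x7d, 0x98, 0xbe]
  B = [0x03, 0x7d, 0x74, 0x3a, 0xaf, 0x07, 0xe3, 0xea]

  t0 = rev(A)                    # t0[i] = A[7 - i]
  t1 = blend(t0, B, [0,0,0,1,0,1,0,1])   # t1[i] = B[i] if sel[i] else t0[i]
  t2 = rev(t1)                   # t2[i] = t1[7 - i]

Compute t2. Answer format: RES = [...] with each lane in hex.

RES = [ 0xea  0x0d  0x07  0x3a  0x3a  0x7d  0x98  0xbe ]

→ t0 |be|98|7d|23|3a|88|0d|86|
→ t1 |be|98|7d|3a|3a|07|0d|ea|
→ t2 |ea|0d|07|3a|3a|7d|98|be|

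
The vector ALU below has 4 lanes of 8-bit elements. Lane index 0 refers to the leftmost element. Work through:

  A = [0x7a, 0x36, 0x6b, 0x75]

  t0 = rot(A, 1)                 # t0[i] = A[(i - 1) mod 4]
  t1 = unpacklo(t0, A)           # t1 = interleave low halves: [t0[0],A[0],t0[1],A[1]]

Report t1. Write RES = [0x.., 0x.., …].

RES = [ 0x75  0x7a  0x7a  0x36 ]

→ t0 |75|7a|36|6b|
→ t1 |75|7a|7a|36|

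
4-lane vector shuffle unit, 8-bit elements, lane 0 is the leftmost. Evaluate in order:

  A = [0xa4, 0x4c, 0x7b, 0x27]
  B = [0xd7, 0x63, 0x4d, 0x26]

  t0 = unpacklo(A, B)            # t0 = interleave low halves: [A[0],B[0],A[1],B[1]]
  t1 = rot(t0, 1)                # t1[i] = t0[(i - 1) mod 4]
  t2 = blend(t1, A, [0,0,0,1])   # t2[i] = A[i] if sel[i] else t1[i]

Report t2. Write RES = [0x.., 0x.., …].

RES = [ 0x63  0xa4  0xd7  0x27 ]

t0 = [0xa4, 0xd7, 0x4c, 0x63]
t1 = [0x63, 0xa4, 0xd7, 0x4c]
t2 = [0x63, 0xa4, 0xd7, 0x27]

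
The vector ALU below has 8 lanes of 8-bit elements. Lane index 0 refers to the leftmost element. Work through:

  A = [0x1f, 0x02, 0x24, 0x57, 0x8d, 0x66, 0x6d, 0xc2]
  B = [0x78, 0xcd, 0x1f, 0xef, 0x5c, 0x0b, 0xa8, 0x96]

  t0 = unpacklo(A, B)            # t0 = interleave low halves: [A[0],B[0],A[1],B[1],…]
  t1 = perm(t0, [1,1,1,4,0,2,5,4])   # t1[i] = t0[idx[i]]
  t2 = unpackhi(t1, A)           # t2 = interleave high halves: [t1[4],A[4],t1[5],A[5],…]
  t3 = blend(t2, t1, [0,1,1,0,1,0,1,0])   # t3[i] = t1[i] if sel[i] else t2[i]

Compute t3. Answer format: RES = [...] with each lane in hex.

t0 = [0x1f, 0x78, 0x02, 0xcd, 0x24, 0x1f, 0x57, 0xef]
t1 = [0x78, 0x78, 0x78, 0x24, 0x1f, 0x02, 0x1f, 0x24]
t2 = [0x1f, 0x8d, 0x02, 0x66, 0x1f, 0x6d, 0x24, 0xc2]
t3 = [0x1f, 0x78, 0x78, 0x66, 0x1f, 0x6d, 0x1f, 0xc2]

RES = [0x1f, 0x78, 0x78, 0x66, 0x1f, 0x6d, 0x1f, 0xc2]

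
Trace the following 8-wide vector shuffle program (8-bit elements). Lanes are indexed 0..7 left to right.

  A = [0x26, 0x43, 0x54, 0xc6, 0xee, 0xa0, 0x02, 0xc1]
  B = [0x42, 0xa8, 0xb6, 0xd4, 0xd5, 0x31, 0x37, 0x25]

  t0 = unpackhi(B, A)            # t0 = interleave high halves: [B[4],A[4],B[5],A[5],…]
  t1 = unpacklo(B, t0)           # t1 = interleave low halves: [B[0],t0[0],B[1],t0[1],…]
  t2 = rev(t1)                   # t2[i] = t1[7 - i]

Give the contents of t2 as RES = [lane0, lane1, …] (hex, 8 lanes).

t0 = [0xd5, 0xee, 0x31, 0xa0, 0x37, 0x02, 0x25, 0xc1]
t1 = [0x42, 0xd5, 0xa8, 0xee, 0xb6, 0x31, 0xd4, 0xa0]
t2 = [0xa0, 0xd4, 0x31, 0xb6, 0xee, 0xa8, 0xd5, 0x42]

RES = [ 0xa0  0xd4  0x31  0xb6  0xee  0xa8  0xd5  0x42 ]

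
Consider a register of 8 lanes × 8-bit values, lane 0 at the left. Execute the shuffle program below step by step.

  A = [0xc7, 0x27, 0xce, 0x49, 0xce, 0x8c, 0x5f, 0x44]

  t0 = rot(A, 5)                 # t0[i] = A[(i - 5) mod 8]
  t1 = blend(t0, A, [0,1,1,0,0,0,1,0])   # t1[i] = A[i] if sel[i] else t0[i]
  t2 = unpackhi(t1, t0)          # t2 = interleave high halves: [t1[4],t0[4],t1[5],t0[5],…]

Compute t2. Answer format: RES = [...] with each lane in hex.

RES = [ 0x44  0x44  0xc7  0xc7  0x5f  0x27  0xce  0xce ]

t0 = [0x49, 0xce, 0x8c, 0x5f, 0x44, 0xc7, 0x27, 0xce]
t1 = [0x49, 0x27, 0xce, 0x5f, 0x44, 0xc7, 0x5f, 0xce]
t2 = [0x44, 0x44, 0xc7, 0xc7, 0x5f, 0x27, 0xce, 0xce]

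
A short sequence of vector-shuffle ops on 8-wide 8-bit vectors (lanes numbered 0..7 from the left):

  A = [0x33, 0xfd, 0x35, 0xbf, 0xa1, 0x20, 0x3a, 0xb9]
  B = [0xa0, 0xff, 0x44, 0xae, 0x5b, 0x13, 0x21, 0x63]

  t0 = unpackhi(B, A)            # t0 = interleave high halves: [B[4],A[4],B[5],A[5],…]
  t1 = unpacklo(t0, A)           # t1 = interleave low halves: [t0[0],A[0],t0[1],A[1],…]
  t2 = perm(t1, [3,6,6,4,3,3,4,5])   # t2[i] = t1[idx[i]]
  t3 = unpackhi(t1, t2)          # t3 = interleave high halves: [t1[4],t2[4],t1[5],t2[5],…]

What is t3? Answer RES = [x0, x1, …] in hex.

RES = [0x13, 0xfd, 0x35, 0xfd, 0x20, 0x13, 0xbf, 0x35]

t0 = [0x5b, 0xa1, 0x13, 0x20, 0x21, 0x3a, 0x63, 0xb9]
t1 = [0x5b, 0x33, 0xa1, 0xfd, 0x13, 0x35, 0x20, 0xbf]
t2 = [0xfd, 0x20, 0x20, 0x13, 0xfd, 0xfd, 0x13, 0x35]
t3 = [0x13, 0xfd, 0x35, 0xfd, 0x20, 0x13, 0xbf, 0x35]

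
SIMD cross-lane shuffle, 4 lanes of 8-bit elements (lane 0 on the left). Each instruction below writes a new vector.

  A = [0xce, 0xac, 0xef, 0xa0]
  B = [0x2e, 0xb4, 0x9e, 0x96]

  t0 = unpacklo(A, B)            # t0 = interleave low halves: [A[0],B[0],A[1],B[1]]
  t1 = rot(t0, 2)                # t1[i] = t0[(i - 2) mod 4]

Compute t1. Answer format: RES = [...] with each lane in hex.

RES = [ 0xac  0xb4  0xce  0x2e ]

t0 = [0xce, 0x2e, 0xac, 0xb4]
t1 = [0xac, 0xb4, 0xce, 0x2e]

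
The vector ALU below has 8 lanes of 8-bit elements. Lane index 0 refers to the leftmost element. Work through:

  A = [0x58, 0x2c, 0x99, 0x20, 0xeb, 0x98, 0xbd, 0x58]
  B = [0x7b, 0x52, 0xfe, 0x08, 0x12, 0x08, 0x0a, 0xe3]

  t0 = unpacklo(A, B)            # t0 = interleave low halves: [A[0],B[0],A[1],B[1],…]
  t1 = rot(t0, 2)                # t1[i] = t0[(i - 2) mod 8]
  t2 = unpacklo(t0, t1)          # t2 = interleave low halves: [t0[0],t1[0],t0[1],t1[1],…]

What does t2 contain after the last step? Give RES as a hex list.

RES = [ 0x58  0x20  0x7b  0x08  0x2c  0x58  0x52  0x7b ]

  t0: 58 7b 2c 52 99 fe 20 08
  t1: 20 08 58 7b 2c 52 99 fe
  t2: 58 20 7b 08 2c 58 52 7b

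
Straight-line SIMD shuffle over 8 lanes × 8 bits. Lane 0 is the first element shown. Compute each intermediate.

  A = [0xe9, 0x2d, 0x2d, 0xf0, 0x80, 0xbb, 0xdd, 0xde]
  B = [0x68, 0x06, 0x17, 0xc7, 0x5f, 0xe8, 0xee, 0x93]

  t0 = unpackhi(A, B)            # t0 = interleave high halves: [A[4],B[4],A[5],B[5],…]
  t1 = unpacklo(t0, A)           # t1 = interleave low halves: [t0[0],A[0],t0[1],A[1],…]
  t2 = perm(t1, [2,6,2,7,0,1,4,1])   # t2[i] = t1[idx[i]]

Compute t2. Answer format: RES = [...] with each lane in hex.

RES = [ 0x5f  0xe8  0x5f  0xf0  0x80  0xe9  0xbb  0xe9 ]

t0 = [0x80, 0x5f, 0xbb, 0xe8, 0xdd, 0xee, 0xde, 0x93]
t1 = [0x80, 0xe9, 0x5f, 0x2d, 0xbb, 0x2d, 0xe8, 0xf0]
t2 = [0x5f, 0xe8, 0x5f, 0xf0, 0x80, 0xe9, 0xbb, 0xe9]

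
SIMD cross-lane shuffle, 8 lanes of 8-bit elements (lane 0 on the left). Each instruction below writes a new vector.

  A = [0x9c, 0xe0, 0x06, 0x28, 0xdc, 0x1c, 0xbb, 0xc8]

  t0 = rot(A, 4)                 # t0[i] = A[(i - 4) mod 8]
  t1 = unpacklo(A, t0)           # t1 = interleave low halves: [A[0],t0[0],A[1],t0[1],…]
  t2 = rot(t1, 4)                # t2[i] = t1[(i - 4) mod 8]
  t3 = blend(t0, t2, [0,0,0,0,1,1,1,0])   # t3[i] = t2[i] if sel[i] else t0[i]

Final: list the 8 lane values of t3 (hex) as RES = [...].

  t0: dc 1c bb c8 9c e0 06 28
  t1: 9c dc e0 1c 06 bb 28 c8
  t2: 06 bb 28 c8 9c dc e0 1c
  t3: dc 1c bb c8 9c dc e0 28

RES = [0xdc, 0x1c, 0xbb, 0xc8, 0x9c, 0xdc, 0xe0, 0x28]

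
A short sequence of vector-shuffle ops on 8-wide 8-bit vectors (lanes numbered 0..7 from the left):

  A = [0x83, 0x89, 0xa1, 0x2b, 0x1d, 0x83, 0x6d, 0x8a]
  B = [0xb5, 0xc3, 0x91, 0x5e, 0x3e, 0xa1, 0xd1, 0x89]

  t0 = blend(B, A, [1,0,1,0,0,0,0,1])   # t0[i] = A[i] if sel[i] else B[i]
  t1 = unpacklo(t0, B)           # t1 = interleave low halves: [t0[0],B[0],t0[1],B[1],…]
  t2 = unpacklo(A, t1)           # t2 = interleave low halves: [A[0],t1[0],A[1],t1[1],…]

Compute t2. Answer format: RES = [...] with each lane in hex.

RES = [ 0x83  0x83  0x89  0xb5  0xa1  0xc3  0x2b  0xc3 ]

t0 = [0x83, 0xc3, 0xa1, 0x5e, 0x3e, 0xa1, 0xd1, 0x8a]
t1 = [0x83, 0xb5, 0xc3, 0xc3, 0xa1, 0x91, 0x5e, 0x5e]
t2 = [0x83, 0x83, 0x89, 0xb5, 0xa1, 0xc3, 0x2b, 0xc3]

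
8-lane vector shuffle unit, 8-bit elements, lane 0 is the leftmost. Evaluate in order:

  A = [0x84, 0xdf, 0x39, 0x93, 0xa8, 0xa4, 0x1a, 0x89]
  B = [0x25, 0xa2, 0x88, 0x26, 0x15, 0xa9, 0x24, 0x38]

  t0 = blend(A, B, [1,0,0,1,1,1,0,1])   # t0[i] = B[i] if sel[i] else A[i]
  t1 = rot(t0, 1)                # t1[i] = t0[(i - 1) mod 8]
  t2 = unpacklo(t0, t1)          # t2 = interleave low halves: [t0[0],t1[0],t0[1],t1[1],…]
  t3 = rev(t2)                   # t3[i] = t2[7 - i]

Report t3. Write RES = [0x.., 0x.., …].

→ t0 |25|df|39|26|15|a9|1a|38|
→ t1 |38|25|df|39|26|15|a9|1a|
→ t2 |25|38|df|25|39|df|26|39|
→ t3 |39|26|df|39|25|df|38|25|

RES = [0x39, 0x26, 0xdf, 0x39, 0x25, 0xdf, 0x38, 0x25]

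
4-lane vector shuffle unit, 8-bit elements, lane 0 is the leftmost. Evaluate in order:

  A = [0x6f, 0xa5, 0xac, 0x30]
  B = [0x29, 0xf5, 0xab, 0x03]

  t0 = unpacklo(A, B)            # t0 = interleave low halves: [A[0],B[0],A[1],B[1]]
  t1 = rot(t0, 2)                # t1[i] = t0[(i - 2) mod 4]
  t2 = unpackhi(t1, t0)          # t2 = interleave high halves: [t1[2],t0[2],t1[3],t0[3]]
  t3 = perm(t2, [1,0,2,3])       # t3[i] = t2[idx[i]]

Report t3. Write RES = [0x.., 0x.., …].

→ t0 |6f|29|a5|f5|
→ t1 |a5|f5|6f|29|
→ t2 |6f|a5|29|f5|
→ t3 |a5|6f|29|f5|

RES = [0xa5, 0x6f, 0x29, 0xf5]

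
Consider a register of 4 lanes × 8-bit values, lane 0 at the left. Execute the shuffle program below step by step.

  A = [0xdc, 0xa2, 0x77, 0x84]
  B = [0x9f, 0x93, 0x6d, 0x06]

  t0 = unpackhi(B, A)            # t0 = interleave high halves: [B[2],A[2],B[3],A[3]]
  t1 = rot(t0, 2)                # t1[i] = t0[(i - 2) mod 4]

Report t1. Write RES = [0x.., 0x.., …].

RES = [ 0x06  0x84  0x6d  0x77 ]

  t0: 6d 77 06 84
  t1: 06 84 6d 77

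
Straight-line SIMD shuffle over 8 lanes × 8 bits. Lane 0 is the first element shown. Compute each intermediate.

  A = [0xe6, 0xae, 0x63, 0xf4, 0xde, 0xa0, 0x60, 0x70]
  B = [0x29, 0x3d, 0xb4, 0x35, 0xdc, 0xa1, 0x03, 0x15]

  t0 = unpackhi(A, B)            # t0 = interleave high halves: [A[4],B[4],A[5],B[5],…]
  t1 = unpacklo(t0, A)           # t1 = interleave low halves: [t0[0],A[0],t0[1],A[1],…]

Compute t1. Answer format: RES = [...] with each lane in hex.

→ t0 |de|dc|a0|a1|60|03|70|15|
→ t1 |de|e6|dc|ae|a0|63|a1|f4|

RES = [0xde, 0xe6, 0xdc, 0xae, 0xa0, 0x63, 0xa1, 0xf4]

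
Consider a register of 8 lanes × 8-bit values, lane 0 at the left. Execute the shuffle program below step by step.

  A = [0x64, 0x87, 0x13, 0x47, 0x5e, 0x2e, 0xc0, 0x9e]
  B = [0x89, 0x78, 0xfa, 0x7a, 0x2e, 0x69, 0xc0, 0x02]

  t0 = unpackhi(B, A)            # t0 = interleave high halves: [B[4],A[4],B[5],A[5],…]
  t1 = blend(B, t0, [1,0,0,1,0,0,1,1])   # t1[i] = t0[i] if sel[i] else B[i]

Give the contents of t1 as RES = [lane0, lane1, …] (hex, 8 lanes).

t0 = [0x2e, 0x5e, 0x69, 0x2e, 0xc0, 0xc0, 0x02, 0x9e]
t1 = [0x2e, 0x78, 0xfa, 0x2e, 0x2e, 0x69, 0x02, 0x9e]

RES = [0x2e, 0x78, 0xfa, 0x2e, 0x2e, 0x69, 0x02, 0x9e]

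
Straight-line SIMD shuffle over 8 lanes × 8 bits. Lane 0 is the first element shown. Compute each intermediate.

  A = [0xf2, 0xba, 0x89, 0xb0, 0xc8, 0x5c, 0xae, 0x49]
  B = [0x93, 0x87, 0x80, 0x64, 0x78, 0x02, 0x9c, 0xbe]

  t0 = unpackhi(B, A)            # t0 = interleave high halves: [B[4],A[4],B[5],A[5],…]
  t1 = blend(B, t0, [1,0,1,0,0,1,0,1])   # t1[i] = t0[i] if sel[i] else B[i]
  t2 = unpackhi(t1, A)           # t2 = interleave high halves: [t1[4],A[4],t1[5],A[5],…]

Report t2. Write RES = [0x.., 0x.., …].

t0 = [0x78, 0xc8, 0x02, 0x5c, 0x9c, 0xae, 0xbe, 0x49]
t1 = [0x78, 0x87, 0x02, 0x64, 0x78, 0xae, 0x9c, 0x49]
t2 = [0x78, 0xc8, 0xae, 0x5c, 0x9c, 0xae, 0x49, 0x49]

RES = [ 0x78  0xc8  0xae  0x5c  0x9c  0xae  0x49  0x49 ]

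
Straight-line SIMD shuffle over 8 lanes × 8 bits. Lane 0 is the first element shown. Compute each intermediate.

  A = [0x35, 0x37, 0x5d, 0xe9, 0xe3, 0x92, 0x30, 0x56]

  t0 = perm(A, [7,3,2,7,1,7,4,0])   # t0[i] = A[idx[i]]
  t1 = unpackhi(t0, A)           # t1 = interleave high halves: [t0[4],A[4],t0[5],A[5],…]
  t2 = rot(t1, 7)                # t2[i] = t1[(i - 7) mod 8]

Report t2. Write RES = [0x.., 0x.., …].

RES = [0xe3, 0x56, 0x92, 0xe3, 0x30, 0x35, 0x56, 0x37]

t0 = [0x56, 0xe9, 0x5d, 0x56, 0x37, 0x56, 0xe3, 0x35]
t1 = [0x37, 0xe3, 0x56, 0x92, 0xe3, 0x30, 0x35, 0x56]
t2 = [0xe3, 0x56, 0x92, 0xe3, 0x30, 0x35, 0x56, 0x37]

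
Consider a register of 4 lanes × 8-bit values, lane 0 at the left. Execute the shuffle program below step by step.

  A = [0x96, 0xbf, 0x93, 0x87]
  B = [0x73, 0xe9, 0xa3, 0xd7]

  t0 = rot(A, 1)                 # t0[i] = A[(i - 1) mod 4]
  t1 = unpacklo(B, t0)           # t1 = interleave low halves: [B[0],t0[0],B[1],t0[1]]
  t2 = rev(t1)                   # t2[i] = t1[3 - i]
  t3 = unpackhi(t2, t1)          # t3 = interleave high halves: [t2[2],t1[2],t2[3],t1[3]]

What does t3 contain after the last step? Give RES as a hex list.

→ t0 |87|96|bf|93|
→ t1 |73|87|e9|96|
→ t2 |96|e9|87|73|
→ t3 |87|e9|73|96|

RES = [0x87, 0xe9, 0x73, 0x96]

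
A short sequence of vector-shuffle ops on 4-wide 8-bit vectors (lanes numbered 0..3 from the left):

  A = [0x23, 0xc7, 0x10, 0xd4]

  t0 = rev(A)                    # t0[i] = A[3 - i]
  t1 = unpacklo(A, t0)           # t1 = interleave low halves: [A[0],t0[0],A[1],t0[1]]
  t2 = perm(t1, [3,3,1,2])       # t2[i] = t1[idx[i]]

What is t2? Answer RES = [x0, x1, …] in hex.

→ t0 |d4|10|c7|23|
→ t1 |23|d4|c7|10|
→ t2 |10|10|d4|c7|

RES = [ 0x10  0x10  0xd4  0xc7 ]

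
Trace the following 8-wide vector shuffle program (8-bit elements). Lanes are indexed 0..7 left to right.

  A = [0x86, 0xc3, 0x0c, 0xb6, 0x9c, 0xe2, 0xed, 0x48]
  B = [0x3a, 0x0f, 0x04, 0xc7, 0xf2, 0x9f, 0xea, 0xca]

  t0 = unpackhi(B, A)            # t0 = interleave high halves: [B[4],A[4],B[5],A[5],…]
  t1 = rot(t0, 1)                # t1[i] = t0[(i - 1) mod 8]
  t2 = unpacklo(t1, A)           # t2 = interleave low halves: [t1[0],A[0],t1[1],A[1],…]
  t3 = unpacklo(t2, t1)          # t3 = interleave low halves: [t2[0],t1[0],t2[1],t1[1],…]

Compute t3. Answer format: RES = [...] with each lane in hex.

RES = [ 0x48  0x48  0x86  0xf2  0xf2  0x9c  0xc3  0x9f ]

t0 = [0xf2, 0x9c, 0x9f, 0xe2, 0xea, 0xed, 0xca, 0x48]
t1 = [0x48, 0xf2, 0x9c, 0x9f, 0xe2, 0xea, 0xed, 0xca]
t2 = [0x48, 0x86, 0xf2, 0xc3, 0x9c, 0x0c, 0x9f, 0xb6]
t3 = [0x48, 0x48, 0x86, 0xf2, 0xf2, 0x9c, 0xc3, 0x9f]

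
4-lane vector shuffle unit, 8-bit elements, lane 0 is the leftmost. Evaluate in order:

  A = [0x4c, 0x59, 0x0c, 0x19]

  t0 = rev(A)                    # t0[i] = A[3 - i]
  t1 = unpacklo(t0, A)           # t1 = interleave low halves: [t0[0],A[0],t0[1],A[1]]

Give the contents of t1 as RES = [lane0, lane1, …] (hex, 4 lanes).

RES = [0x19, 0x4c, 0x0c, 0x59]

t0 = [0x19, 0x0c, 0x59, 0x4c]
t1 = [0x19, 0x4c, 0x0c, 0x59]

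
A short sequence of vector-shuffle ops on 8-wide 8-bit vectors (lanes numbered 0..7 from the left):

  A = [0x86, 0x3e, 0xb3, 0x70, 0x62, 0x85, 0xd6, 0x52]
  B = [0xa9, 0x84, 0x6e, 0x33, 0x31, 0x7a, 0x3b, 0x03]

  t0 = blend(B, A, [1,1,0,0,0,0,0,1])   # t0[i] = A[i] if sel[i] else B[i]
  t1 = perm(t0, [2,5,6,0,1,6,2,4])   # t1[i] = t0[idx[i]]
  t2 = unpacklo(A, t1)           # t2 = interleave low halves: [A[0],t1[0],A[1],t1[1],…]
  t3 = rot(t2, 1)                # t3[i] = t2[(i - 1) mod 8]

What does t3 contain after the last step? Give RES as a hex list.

t0 = [0x86, 0x3e, 0x6e, 0x33, 0x31, 0x7a, 0x3b, 0x52]
t1 = [0x6e, 0x7a, 0x3b, 0x86, 0x3e, 0x3b, 0x6e, 0x31]
t2 = [0x86, 0x6e, 0x3e, 0x7a, 0xb3, 0x3b, 0x70, 0x86]
t3 = [0x86, 0x86, 0x6e, 0x3e, 0x7a, 0xb3, 0x3b, 0x70]

RES = [ 0x86  0x86  0x6e  0x3e  0x7a  0xb3  0x3b  0x70 ]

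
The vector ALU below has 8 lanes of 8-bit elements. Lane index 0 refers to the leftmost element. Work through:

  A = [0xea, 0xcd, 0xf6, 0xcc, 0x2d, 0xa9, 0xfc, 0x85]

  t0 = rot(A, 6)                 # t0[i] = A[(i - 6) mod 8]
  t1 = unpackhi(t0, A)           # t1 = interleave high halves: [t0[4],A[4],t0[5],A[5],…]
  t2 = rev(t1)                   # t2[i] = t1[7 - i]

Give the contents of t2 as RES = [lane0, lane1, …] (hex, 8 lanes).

RES = [0x85, 0xcd, 0xfc, 0xea, 0xa9, 0x85, 0x2d, 0xfc]

→ t0 |f6|cc|2d|a9|fc|85|ea|cd|
→ t1 |fc|2d|85|a9|ea|fc|cd|85|
→ t2 |85|cd|fc|ea|a9|85|2d|fc|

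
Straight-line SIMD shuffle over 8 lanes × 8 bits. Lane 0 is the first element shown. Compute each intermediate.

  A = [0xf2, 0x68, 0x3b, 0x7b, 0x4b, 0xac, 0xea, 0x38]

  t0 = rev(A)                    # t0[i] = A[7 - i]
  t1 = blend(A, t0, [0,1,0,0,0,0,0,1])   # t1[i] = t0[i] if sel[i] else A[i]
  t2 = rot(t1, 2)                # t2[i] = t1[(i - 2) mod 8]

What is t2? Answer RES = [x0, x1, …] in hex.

RES = [ 0xea  0xf2  0xf2  0xea  0x3b  0x7b  0x4b  0xac ]

  t0: 38 ea ac 4b 7b 3b 68 f2
  t1: f2 ea 3b 7b 4b ac ea f2
  t2: ea f2 f2 ea 3b 7b 4b ac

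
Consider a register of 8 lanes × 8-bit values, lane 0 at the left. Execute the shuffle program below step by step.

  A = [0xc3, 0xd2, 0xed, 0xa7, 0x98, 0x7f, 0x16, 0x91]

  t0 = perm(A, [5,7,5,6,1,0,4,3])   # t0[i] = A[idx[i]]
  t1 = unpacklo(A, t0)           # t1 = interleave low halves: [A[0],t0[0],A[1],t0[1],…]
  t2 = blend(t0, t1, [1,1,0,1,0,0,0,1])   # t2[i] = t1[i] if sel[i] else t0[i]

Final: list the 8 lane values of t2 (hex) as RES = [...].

  t0: 7f 91 7f 16 d2 c3 98 a7
  t1: c3 7f d2 91 ed 7f a7 16
  t2: c3 7f 7f 91 d2 c3 98 16

RES = [0xc3, 0x7f, 0x7f, 0x91, 0xd2, 0xc3, 0x98, 0x16]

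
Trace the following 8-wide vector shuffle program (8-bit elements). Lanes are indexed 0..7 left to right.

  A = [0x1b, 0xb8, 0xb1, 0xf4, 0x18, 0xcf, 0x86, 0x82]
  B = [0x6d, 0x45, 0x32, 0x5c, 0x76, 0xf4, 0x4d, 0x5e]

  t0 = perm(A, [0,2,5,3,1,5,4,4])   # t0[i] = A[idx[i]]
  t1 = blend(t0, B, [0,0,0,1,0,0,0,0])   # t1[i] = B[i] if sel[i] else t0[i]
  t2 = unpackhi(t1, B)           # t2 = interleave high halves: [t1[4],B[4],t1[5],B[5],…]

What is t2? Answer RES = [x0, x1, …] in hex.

RES = [ 0xb8  0x76  0xcf  0xf4  0x18  0x4d  0x18  0x5e ]

t0 = [0x1b, 0xb1, 0xcf, 0xf4, 0xb8, 0xcf, 0x18, 0x18]
t1 = [0x1b, 0xb1, 0xcf, 0x5c, 0xb8, 0xcf, 0x18, 0x18]
t2 = [0xb8, 0x76, 0xcf, 0xf4, 0x18, 0x4d, 0x18, 0x5e]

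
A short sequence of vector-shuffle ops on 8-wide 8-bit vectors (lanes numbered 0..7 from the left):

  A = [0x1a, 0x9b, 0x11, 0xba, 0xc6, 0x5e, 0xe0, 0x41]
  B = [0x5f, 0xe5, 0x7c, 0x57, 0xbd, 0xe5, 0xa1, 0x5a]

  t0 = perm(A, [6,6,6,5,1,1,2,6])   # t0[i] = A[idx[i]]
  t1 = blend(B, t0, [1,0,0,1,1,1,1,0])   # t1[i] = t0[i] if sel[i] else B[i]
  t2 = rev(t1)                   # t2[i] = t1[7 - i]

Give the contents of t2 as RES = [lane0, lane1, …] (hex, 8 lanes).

→ t0 |e0|e0|e0|5e|9b|9b|11|e0|
→ t1 |e0|e5|7c|5e|9b|9b|11|5a|
→ t2 |5a|11|9b|9b|5e|7c|e5|e0|

RES = [ 0x5a  0x11  0x9b  0x9b  0x5e  0x7c  0xe5  0xe0 ]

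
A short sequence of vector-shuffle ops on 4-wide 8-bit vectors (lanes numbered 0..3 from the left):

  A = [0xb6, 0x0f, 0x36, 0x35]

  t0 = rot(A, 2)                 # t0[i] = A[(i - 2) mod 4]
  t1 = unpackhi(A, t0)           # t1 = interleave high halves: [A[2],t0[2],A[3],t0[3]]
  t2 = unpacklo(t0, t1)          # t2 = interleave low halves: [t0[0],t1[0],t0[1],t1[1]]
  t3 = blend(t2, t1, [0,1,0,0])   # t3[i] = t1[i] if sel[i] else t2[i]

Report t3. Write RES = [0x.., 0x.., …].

RES = [0x36, 0xb6, 0x35, 0xb6]

→ t0 |36|35|b6|0f|
→ t1 |36|b6|35|0f|
→ t2 |36|36|35|b6|
→ t3 |36|b6|35|b6|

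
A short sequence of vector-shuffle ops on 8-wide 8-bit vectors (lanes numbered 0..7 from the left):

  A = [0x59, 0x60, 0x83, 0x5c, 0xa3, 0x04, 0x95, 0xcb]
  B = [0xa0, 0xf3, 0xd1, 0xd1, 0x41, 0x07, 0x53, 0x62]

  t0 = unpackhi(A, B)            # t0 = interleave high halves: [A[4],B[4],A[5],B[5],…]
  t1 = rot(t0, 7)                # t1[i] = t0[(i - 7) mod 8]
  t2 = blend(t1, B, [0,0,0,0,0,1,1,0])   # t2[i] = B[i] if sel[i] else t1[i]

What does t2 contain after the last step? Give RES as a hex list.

→ t0 |a3|41|04|07|95|53|cb|62|
→ t1 |41|04|07|95|53|cb|62|a3|
→ t2 |41|04|07|95|53|07|53|a3|

RES = [0x41, 0x04, 0x07, 0x95, 0x53, 0x07, 0x53, 0xa3]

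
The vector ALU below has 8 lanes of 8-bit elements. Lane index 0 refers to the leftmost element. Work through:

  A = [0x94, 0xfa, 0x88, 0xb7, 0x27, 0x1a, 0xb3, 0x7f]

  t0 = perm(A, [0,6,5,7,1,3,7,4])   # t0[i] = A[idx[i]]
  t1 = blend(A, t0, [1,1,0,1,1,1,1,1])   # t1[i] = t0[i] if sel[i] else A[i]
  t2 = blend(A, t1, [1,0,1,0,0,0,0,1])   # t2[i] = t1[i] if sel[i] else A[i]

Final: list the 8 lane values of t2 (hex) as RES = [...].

RES = [ 0x94  0xfa  0x88  0xb7  0x27  0x1a  0xb3  0x27 ]

t0 = [0x94, 0xb3, 0x1a, 0x7f, 0xfa, 0xb7, 0x7f, 0x27]
t1 = [0x94, 0xb3, 0x88, 0x7f, 0xfa, 0xb7, 0x7f, 0x27]
t2 = [0x94, 0xfa, 0x88, 0xb7, 0x27, 0x1a, 0xb3, 0x27]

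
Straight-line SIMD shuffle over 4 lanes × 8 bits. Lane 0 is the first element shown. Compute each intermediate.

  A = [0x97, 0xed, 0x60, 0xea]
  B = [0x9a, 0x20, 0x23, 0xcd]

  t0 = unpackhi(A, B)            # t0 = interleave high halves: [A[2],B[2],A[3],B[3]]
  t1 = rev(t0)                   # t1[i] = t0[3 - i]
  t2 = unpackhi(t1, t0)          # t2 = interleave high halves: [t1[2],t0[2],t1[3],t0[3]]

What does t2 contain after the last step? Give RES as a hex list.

RES = [0x23, 0xea, 0x60, 0xcd]

→ t0 |60|23|ea|cd|
→ t1 |cd|ea|23|60|
→ t2 |23|ea|60|cd|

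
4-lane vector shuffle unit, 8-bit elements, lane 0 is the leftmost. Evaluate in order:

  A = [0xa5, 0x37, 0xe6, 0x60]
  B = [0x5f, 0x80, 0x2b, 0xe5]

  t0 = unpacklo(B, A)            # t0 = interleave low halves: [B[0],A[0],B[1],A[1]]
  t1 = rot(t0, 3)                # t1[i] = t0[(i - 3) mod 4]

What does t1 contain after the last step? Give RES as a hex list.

  t0: 5f a5 80 37
  t1: a5 80 37 5f

RES = [0xa5, 0x80, 0x37, 0x5f]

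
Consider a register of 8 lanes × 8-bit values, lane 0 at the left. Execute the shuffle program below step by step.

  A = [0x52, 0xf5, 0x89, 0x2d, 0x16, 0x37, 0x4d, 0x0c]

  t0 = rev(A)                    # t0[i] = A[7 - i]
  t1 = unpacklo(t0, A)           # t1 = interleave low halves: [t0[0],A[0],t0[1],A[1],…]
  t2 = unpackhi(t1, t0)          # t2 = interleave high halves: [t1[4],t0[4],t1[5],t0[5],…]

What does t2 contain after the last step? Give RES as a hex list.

RES = [ 0x37  0x2d  0x89  0x89  0x16  0xf5  0x2d  0x52 ]

→ t0 |0c|4d|37|16|2d|89|f5|52|
→ t1 |0c|52|4d|f5|37|89|16|2d|
→ t2 |37|2d|89|89|16|f5|2d|52|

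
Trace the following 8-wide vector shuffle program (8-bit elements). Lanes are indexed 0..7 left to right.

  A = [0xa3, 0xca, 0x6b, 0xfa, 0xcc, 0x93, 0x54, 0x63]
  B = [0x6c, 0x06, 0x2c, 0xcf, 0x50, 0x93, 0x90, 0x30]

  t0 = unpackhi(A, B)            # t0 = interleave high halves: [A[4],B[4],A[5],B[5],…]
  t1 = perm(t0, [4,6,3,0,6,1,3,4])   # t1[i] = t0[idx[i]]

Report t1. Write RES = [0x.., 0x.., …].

t0 = [0xcc, 0x50, 0x93, 0x93, 0x54, 0x90, 0x63, 0x30]
t1 = [0x54, 0x63, 0x93, 0xcc, 0x63, 0x50, 0x93, 0x54]

RES = [0x54, 0x63, 0x93, 0xcc, 0x63, 0x50, 0x93, 0x54]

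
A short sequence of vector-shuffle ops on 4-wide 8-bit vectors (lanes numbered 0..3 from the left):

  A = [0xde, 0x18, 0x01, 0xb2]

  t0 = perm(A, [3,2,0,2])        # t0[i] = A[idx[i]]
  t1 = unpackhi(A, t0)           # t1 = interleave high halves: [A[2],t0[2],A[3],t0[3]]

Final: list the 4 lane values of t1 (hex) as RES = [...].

  t0: b2 01 de 01
  t1: 01 de b2 01

RES = [ 0x01  0xde  0xb2  0x01 ]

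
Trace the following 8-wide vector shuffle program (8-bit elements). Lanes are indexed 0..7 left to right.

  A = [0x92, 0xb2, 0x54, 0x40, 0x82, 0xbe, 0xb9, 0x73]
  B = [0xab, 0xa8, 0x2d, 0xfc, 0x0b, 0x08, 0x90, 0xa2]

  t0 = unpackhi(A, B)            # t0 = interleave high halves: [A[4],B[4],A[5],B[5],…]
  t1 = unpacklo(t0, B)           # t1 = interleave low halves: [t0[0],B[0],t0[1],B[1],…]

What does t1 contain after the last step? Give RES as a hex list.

RES = [0x82, 0xab, 0x0b, 0xa8, 0xbe, 0x2d, 0x08, 0xfc]

t0 = [0x82, 0x0b, 0xbe, 0x08, 0xb9, 0x90, 0x73, 0xa2]
t1 = [0x82, 0xab, 0x0b, 0xa8, 0xbe, 0x2d, 0x08, 0xfc]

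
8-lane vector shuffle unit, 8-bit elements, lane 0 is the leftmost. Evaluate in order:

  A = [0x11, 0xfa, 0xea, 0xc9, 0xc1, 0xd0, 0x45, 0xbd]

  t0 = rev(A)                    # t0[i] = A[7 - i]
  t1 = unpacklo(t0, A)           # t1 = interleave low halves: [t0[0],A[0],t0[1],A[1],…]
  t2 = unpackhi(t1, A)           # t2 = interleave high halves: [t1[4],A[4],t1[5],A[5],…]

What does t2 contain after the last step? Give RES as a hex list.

RES = [ 0xd0  0xc1  0xea  0xd0  0xc1  0x45  0xc9  0xbd ]

  t0: bd 45 d0 c1 c9 ea fa 11
  t1: bd 11 45 fa d0 ea c1 c9
  t2: d0 c1 ea d0 c1 45 c9 bd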